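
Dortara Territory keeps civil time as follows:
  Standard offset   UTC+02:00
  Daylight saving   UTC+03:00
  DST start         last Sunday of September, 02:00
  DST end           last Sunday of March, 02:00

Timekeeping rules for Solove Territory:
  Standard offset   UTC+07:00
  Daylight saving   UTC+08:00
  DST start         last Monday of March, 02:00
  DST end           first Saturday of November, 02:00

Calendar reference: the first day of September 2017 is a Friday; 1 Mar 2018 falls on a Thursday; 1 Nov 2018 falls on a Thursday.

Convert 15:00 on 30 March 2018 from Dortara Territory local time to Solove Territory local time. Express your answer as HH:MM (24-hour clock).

21:00

1 September 2017 is a Friday, so Sundays fall on 3, 10, 17, 24; the last is September 24.
1 March 2018 is a Thursday, so Sundays fall on 4, 11, 18, 25; the last is March 25.
Daylight saving runs 24 September 2017 – 25 March 2018; 30 March 2018 is outside that window, so Dortara Territory is on standard time at UTC+02:00.
15:00 Dortara Territory − 2h = 13:00 UTC.
1 March 2018 is a Thursday, so Mondays fall on 5, 12, 19, 26; the last is March 26.
1 November 2018 is a Thursday, so the first Saturday is November 3.
At the standard offset (UTC+07:00), 13:00 UTC + 7h = 20:00 Solove Territory standard time.
The standard-time date in Solove Territory, 30 March 2018, falls between 26 March and 3 November, so daylight saving is in effect and Solove Territory is at UTC+08:00.
13:00 UTC + 8h = 21:00 Solove Territory.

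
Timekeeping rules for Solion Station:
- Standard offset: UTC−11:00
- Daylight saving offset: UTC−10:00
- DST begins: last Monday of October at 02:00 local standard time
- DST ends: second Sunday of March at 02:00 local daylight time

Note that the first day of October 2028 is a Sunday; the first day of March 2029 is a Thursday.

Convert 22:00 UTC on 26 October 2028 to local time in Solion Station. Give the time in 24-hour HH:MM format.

11:00

1 October 2028 is a Sunday, so Mondays fall on 2, 9, 16, 23, 30; the last is October 30.
1 March 2029 is a Thursday, so the first Sunday is March 4 and the second is March 11.
At the standard offset (UTC−11:00), 22:00 UTC − 11h = 11:00 Solion Station standard time.
The standard-time date in Solion Station, 26 October 2028, is outside the daylight-saving period (30 October 2028 – 11 March 2029), so Solion Station is on standard time, UTC−11:00.
22:00 UTC − 11h = 11:00 local.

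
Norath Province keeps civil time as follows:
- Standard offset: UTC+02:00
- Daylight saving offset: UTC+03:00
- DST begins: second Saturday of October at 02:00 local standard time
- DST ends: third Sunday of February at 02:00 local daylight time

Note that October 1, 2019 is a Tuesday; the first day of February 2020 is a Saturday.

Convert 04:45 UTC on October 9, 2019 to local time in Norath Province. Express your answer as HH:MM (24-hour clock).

06:45

1 October 2019 is a Tuesday, so the first Saturday is October 5 and the second is October 12.
1 February 2020 is a Saturday, so the first Sunday is February 2 and the third is February 16.
At the standard offset (UTC+02:00), 04:45 UTC + 2h = 06:45 Norath Province standard time.
The standard-time date in Norath Province, October 9, 2019, does not fall between 12 October 2019 and 16 February 2020, so daylight saving is not in effect and Norath Province is at UTC+02:00.
04:45 UTC + 2h = 06:45 local.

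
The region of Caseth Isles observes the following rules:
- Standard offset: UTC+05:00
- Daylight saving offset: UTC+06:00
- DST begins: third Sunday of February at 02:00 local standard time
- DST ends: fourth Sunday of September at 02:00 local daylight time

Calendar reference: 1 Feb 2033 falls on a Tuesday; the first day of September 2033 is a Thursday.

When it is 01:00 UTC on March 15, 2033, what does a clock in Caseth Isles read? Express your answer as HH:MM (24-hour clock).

1 February 2033 is a Tuesday, so the first Sunday is February 6 and the third is February 20.
1 September 2033 is a Thursday, so the first Sunday is September 4 and the fourth is September 25.
At the standard offset (UTC+05:00), 01:00 UTC + 5h = 06:00 Caseth Isles standard time.
Daylight saving runs 20 February – 25 September; the standard-time date in Caseth Isles, March 15, 2033, is inside that window, so Caseth Isles is at UTC+06:00.
01:00 UTC + 6h = 07:00 local.

07:00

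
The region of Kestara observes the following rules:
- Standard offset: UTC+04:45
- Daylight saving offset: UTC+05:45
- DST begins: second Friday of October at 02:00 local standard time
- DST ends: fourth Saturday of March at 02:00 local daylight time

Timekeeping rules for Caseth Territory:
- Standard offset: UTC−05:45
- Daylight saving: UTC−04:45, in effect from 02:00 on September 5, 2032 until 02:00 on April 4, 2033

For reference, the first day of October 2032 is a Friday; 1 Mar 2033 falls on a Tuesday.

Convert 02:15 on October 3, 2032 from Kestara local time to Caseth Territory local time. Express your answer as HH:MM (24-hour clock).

16:45

1 October 2032 is a Friday, so the first Friday is October 1 and the second is October 8.
1 March 2033 is a Tuesday, so the first Saturday is March 5 and the fourth is March 26.
October 3, 2032 is outside the daylight-saving period (8 October 2032 – 26 March 2033), so Kestara is on standard time, UTC+04:45.
02:15 Kestara − 4h45m = 21:30 UTC (rolling into the previous day, 2 October 2032).
At the standard offset (UTC−05:45), 21:30 UTC − 5h45m = 15:45 Caseth Territory standard time.
The standard-time date in Caseth Territory, October 2, 2032, falls between 5 September 2032 and 4 April 2033, so daylight saving is in effect and Caseth Territory is at UTC−04:45.
21:30 UTC − 4h45m = 16:45 Caseth Territory.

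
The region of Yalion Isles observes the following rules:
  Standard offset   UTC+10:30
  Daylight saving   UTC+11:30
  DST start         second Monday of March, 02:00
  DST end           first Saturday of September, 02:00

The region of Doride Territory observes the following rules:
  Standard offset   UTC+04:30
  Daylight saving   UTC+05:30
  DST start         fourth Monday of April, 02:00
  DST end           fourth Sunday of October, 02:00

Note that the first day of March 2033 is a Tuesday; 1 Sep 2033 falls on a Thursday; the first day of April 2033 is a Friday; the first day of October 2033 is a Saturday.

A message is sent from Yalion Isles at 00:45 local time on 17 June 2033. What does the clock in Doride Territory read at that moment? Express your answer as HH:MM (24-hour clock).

1 March 2033 is a Tuesday, so the first Monday is March 7 and the second is March 14.
1 September 2033 is a Thursday, so the first Saturday is September 3.
17 June 2033 falls between 14 March and 3 September, so daylight saving is in effect and Yalion Isles is at UTC+11:30.
00:45 Yalion Isles − 11h30m = 13:15 UTC (rolling into the previous day, 16 June 2033).
1 April 2033 is a Friday, so the first Monday is April 4 and the fourth is April 25.
1 October 2033 is a Saturday, so the first Sunday is October 2 and the fourth is October 23.
At the standard offset (UTC+04:30), 13:15 UTC + 4h30m = 17:45 Doride Territory standard time.
The standard-time date in Doride Territory, 16 June 2033, falls between 25 April and 23 October, so daylight saving is in effect and Doride Territory is at UTC+05:30.
13:15 UTC + 5h30m = 18:45 Doride Territory.

18:45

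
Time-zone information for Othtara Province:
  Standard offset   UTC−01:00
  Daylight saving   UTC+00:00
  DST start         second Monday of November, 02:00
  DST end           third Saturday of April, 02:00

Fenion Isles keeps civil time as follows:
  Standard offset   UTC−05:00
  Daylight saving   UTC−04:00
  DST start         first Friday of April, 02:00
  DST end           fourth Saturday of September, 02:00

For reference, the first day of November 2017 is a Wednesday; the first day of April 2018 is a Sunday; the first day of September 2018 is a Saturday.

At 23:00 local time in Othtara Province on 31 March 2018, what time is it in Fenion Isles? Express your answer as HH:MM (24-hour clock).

18:00

1 November 2017 is a Wednesday, so the first Monday is November 6 and the second is November 13.
1 April 2018 is a Sunday, so the first Saturday is April 7 and the third is April 21.
31 March 2018 falls between 13 November 2017 and 21 April 2018, so daylight saving is in effect and Othtara Province is at UTC+00:00.
23:00 Othtara Province − 0h = 23:00 UTC.
1 April 2018 is a Sunday, so the first Friday is April 6.
1 September 2018 is a Saturday, so the first Saturday is September 1 and the fourth is September 22.
At the standard offset (UTC−05:00), 23:00 UTC − 5h = 18:00 Fenion Isles standard time.
The standard-time date in Fenion Isles, 31 March 2018, does not fall between 6 April and 22 September, so daylight saving is not in effect and Fenion Isles is at UTC−05:00.
23:00 UTC − 5h = 18:00 Fenion Isles.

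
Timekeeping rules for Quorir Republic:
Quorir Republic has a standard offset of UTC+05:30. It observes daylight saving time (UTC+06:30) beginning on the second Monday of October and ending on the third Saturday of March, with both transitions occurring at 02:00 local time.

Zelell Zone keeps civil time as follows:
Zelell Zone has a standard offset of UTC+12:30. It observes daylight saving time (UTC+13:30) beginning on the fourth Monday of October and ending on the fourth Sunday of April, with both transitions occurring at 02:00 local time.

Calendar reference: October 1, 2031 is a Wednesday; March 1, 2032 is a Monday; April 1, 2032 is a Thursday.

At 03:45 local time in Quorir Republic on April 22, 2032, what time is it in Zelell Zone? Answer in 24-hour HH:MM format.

1 October 2031 is a Wednesday, so the first Monday is October 6 and the second is October 13.
1 March 2032 is a Monday, so the first Saturday is March 6 and the third is March 20.
April 22, 2032 does not fall between 13 October 2031 and 20 March 2032, so daylight saving is not in effect and Quorir Republic is at UTC+05:30.
03:45 Quorir Republic − 5h30m = 22:15 UTC (rolling into the previous day, 21 April 2032).
1 October 2031 is a Wednesday, so the first Monday is October 6 and the fourth is October 27.
1 April 2032 is a Thursday, so the first Sunday is April 4 and the fourth is April 25.
At the standard offset (UTC+12:30), 22:15 UTC + 12h30m = 10:45 Zelell Zone standard time (rolling into the next day, 22 April 2032).
The standard-time date in Zelell Zone, April 22, 2032, falls between 27 October 2031 and 25 April 2032, so daylight saving is in effect and Zelell Zone is at UTC+13:30.
22:15 UTC + 13h30m = 11:45 Zelell Zone (rolling into the next day, 22 April 2032).

11:45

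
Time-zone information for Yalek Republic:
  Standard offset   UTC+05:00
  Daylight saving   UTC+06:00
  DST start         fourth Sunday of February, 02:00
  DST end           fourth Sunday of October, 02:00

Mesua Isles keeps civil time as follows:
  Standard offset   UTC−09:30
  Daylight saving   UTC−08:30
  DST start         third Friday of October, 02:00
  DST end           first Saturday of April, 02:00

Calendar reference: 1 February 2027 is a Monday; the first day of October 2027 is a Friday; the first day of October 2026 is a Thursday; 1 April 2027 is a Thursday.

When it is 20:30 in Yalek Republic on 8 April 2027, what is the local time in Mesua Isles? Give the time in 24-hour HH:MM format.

1 February 2027 is a Monday, so the first Sunday is February 7 and the fourth is February 28.
1 October 2027 is a Friday, so the first Sunday is October 3 and the fourth is October 24.
8 April 2027 lies within the daylight-saving period (28 February – 24 October), so Yalek Republic is on daylight time, UTC+06:00.
20:30 Yalek Republic − 6h = 14:30 UTC.
1 October 2026 is a Thursday, so the first Friday is October 2 and the third is October 16.
1 April 2027 is a Thursday, so the first Saturday is April 3.
At the standard offset (UTC−09:30), 14:30 UTC − 9h30m = 05:00 Mesua Isles standard time.
Daylight saving runs 16 October 2026 – 3 April 2027; the standard-time date in Mesua Isles, 8 April 2027, is outside that window, so Mesua Isles is on standard time at UTC−09:30.
14:30 UTC − 9h30m = 05:00 Mesua Isles.

05:00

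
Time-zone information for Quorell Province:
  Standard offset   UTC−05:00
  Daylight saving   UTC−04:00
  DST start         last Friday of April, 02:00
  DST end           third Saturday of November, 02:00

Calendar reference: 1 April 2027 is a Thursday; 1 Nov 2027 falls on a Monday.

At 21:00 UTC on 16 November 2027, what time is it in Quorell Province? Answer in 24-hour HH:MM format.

17:00

1 April 2027 is a Thursday, so Fridays fall on 2, 9, 16, 23, 30; the last is April 30.
1 November 2027 is a Monday, so the first Saturday is November 6 and the third is November 20.
At the standard offset (UTC−05:00), 21:00 UTC − 5h = 16:00 Quorell Province standard time.
The standard-time date in Quorell Province, 16 November 2027, lies within the daylight-saving period (30 April – 20 November), so Quorell Province is on daylight time, UTC−04:00.
21:00 UTC − 4h = 17:00 local.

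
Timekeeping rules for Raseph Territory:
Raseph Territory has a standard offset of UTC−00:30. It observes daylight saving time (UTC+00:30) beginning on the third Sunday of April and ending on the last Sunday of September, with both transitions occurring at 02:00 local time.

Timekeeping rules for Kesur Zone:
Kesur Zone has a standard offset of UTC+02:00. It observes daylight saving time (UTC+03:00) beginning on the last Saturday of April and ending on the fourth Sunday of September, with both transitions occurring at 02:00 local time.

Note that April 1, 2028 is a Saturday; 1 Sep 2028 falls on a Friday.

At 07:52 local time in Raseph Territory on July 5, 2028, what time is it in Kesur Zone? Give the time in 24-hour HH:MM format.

10:22

1 April 2028 is a Saturday, so the first Sunday is April 2 and the third is April 16.
1 September 2028 is a Friday, so Sundays fall on 3, 10, 17, 24; the last is September 24.
July 5, 2028 lies within the daylight-saving period (16 April – 24 September), so Raseph Territory is on daylight time, UTC+00:30.
07:52 Raseph Territory − 0h30m = 07:22 UTC.
1 April 2028 is a Saturday, so Saturdays fall on 1, 8, 15, 22, 29; the last is April 29.
1 September 2028 is a Friday, so the first Sunday is September 3 and the fourth is September 24.
At the standard offset (UTC+02:00), 07:22 UTC + 2h = 09:22 Kesur Zone standard time.
Daylight saving runs 29 April – 24 September; the standard-time date in Kesur Zone, July 5, 2028, is inside that window, so Kesur Zone is at UTC+03:00.
07:22 UTC + 3h = 10:22 Kesur Zone.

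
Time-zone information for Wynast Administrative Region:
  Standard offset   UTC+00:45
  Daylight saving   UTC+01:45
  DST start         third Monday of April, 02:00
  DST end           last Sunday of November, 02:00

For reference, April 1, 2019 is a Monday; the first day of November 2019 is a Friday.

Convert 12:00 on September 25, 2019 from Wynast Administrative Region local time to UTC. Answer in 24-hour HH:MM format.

10:15

1 April 2019 is a Monday, so the first Monday is April 1 and the third is April 15.
1 November 2019 is a Friday, so Sundays fall on 3, 10, 17, 24; the last is November 24.
September 25, 2019 lies within the daylight-saving period (15 April – 24 November), so Wynast Administrative Region is on daylight time, UTC+01:45.
12:00 local − 1h45m = 10:15 UTC.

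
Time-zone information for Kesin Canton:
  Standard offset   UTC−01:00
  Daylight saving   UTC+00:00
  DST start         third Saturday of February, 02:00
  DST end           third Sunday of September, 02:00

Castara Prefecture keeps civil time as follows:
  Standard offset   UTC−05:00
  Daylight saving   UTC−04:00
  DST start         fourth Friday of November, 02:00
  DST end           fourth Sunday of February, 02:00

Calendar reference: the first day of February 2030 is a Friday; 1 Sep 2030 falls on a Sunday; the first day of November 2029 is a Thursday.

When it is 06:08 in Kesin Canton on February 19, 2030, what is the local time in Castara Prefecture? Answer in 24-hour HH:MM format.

1 February 2030 is a Friday, so the first Saturday is February 2 and the third is February 16.
1 September 2030 is a Sunday, so the first Sunday is September 1 and the third is September 15.
Daylight saving runs 16 February – 15 September; February 19, 2030 is inside that window, so Kesin Canton is at UTC+00:00.
06:08 Kesin Canton − 0h = 06:08 UTC.
1 November 2029 is a Thursday, so the first Friday is November 2 and the fourth is November 23.
1 February 2030 is a Friday, so the first Sunday is February 3 and the fourth is February 24.
At the standard offset (UTC−05:00), 06:08 UTC − 5h = 01:08 Castara Prefecture standard time.
The standard-time date in Castara Prefecture, February 19, 2030, falls between 23 November 2029 and 24 February 2030, so daylight saving is in effect and Castara Prefecture is at UTC−04:00.
06:08 UTC − 4h = 02:08 Castara Prefecture.

02:08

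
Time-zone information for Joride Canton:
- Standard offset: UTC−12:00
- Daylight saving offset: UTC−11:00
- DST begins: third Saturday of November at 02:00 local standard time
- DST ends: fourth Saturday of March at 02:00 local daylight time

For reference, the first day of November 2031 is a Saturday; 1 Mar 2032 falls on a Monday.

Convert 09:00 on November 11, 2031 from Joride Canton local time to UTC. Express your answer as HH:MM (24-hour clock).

21:00

1 November 2031 is a Saturday, so the first Saturday is November 1 and the third is November 15.
1 March 2032 is a Monday, so the first Saturday is March 6 and the fourth is March 27.
Daylight saving runs 15 November 2031 – 27 March 2032; November 11, 2031 is outside that window, so Joride Canton is on standard time at UTC−12:00.
09:00 local + 12h = 21:00 UTC.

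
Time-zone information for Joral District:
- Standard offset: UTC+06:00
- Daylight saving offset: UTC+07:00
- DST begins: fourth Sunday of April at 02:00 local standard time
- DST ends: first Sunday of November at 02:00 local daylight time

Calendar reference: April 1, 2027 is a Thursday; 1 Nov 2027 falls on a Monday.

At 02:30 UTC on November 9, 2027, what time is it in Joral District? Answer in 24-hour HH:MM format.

1 April 2027 is a Thursday, so the first Sunday is April 4 and the fourth is April 25.
1 November 2027 is a Monday, so the first Sunday is November 7.
At the standard offset (UTC+06:00), 02:30 UTC + 6h = 08:30 Joral District standard time.
The standard-time date in Joral District, November 9, 2027, is outside the daylight-saving period (25 April – 7 November), so Joral District is on standard time, UTC+06:00.
02:30 UTC + 6h = 08:30 local.

08:30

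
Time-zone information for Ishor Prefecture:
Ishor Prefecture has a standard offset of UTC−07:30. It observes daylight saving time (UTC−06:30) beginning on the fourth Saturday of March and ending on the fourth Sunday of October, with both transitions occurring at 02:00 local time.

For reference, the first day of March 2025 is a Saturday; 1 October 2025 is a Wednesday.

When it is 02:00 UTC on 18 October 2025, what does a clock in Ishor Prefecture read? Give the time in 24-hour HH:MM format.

1 March 2025 is a Saturday, so the first Saturday is March 1 and the fourth is March 22.
1 October 2025 is a Wednesday, so the first Sunday is October 5 and the fourth is October 26.
At the standard offset (UTC−07:30), 02:00 UTC − 7h30m = 18:30 Ishor Prefecture standard time (rolling into the previous day, 17 October 2025).
Daylight saving runs 22 March – 26 October; the standard-time date in Ishor Prefecture, 17 October 2025, is inside that window, so Ishor Prefecture is at UTC−06:30.
02:00 UTC − 6h30m = 19:30 local (rolling into the previous day, 17 October 2025).

19:30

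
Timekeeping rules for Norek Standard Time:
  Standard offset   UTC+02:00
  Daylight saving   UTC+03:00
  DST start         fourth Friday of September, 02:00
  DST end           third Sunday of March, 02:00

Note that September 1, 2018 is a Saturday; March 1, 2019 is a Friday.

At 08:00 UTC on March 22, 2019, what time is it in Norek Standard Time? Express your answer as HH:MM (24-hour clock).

10:00

1 September 2018 is a Saturday, so the first Friday is September 7 and the fourth is September 28.
1 March 2019 is a Friday, so the first Sunday is March 3 and the third is March 17.
At the standard offset (UTC+02:00), 08:00 UTC + 2h = 10:00 Norek Standard Time standard time.
The standard-time date in Norek Standard Time, March 22, 2019, does not fall between 28 September 2018 and 17 March 2019, so daylight saving is not in effect and Norek Standard Time is at UTC+02:00.
08:00 UTC + 2h = 10:00 local.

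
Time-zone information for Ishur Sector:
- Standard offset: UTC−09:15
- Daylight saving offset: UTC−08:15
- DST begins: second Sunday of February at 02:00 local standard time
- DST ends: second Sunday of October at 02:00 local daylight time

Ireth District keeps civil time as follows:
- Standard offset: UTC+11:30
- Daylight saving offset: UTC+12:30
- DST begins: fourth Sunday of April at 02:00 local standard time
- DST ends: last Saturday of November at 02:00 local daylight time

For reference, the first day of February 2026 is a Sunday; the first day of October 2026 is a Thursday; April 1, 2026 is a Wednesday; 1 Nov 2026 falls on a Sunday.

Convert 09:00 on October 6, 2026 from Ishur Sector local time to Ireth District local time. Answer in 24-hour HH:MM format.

05:45

1 February 2026 is a Sunday, so the first Sunday is February 1 and the second is February 8.
1 October 2026 is a Thursday, so the first Sunday is October 4 and the second is October 11.
October 6, 2026 lies within the daylight-saving period (8 February – 11 October), so Ishur Sector is on daylight time, UTC−08:15.
09:00 Ishur Sector + 8h15m = 17:15 UTC.
1 April 2026 is a Wednesday, so the first Sunday is April 5 and the fourth is April 26.
1 November 2026 is a Sunday, so Saturdays fall on 7, 14, 21, 28; the last is November 28.
At the standard offset (UTC+11:30), 17:15 UTC + 11h30m = 04:45 Ireth District standard time (rolling into the next day, 7 October 2026).
The standard-time date in Ireth District, October 7, 2026, falls between 26 April and 28 November, so daylight saving is in effect and Ireth District is at UTC+12:30.
17:15 UTC + 12h30m = 05:45 Ireth District (rolling into the next day, 7 October 2026).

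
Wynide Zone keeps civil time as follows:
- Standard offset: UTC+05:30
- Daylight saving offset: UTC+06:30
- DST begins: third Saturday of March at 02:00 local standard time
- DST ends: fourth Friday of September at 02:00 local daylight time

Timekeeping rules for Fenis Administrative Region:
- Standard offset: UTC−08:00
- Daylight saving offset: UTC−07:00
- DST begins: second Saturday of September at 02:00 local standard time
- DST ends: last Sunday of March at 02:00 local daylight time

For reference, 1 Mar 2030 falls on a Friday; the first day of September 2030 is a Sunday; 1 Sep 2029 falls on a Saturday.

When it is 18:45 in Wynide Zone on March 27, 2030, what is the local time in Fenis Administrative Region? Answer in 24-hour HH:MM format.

05:15

1 March 2030 is a Friday, so the first Saturday is March 2 and the third is March 16.
1 September 2030 is a Sunday, so the first Friday is September 6 and the fourth is September 27.
March 27, 2030 falls between 16 March and 27 September, so daylight saving is in effect and Wynide Zone is at UTC+06:30.
18:45 Wynide Zone − 6h30m = 12:15 UTC.
1 September 2029 is a Saturday, so the first Saturday is September 1 and the second is September 8.
1 March 2030 is a Friday, so Sundays fall on 3, 10, 17, 24, 31; the last is March 31.
At the standard offset (UTC−08:00), 12:15 UTC − 8h = 04:15 Fenis Administrative Region standard time.
The standard-time date in Fenis Administrative Region, March 27, 2030, lies within the daylight-saving period (8 September 2029 – 31 March 2030), so Fenis Administrative Region is on daylight time, UTC−07:00.
12:15 UTC − 7h = 05:15 Fenis Administrative Region.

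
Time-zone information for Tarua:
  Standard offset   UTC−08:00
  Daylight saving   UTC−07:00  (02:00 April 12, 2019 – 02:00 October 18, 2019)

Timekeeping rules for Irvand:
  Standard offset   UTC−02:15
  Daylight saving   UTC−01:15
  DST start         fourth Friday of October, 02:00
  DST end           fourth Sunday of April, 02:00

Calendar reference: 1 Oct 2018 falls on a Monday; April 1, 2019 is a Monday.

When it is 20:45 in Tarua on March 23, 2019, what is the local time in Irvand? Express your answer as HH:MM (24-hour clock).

03:30

March 23, 2019 does not fall between 12 April and 18 October, so daylight saving is not in effect and Tarua is at UTC−08:00.
20:45 Tarua + 8h = 04:45 UTC (rolling into the next day, 24 March 2019).
1 October 2018 is a Monday, so the first Friday is October 5 and the fourth is October 26.
1 April 2019 is a Monday, so the first Sunday is April 7 and the fourth is April 28.
At the standard offset (UTC−02:15), 04:45 UTC − 2h15m = 02:30 Irvand standard time.
The standard-time date in Irvand, March 24, 2019, falls between 26 October 2018 and 28 April 2019, so daylight saving is in effect and Irvand is at UTC−01:15.
04:45 UTC − 1h15m = 03:30 Irvand.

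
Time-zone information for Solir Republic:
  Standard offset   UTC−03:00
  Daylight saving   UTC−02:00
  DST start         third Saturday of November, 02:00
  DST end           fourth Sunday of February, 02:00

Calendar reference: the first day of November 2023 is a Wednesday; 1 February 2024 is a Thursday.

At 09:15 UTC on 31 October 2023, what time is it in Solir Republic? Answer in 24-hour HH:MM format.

1 November 2023 is a Wednesday, so the first Saturday is November 4 and the third is November 18.
1 February 2024 is a Thursday, so the first Sunday is February 4 and the fourth is February 25.
At the standard offset (UTC−03:00), 09:15 UTC − 3h = 06:15 Solir Republic standard time.
Daylight saving runs 18 November 2023 – 25 February 2024; the standard-time date in Solir Republic, 31 October 2023, is outside that window, so Solir Republic is on standard time at UTC−03:00.
09:15 UTC − 3h = 06:15 local.

06:15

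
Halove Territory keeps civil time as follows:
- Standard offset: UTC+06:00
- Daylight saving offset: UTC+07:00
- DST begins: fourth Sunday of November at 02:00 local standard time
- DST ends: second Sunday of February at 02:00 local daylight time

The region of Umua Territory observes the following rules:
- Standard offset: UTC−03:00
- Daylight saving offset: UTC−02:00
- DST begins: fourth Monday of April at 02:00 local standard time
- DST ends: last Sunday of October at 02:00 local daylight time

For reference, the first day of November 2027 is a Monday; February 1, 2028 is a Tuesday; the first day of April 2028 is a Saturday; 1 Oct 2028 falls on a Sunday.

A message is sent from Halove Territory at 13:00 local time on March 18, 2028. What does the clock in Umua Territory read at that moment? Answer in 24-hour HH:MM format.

04:00

1 November 2027 is a Monday, so the first Sunday is November 7 and the fourth is November 28.
1 February 2028 is a Tuesday, so the first Sunday is February 6 and the second is February 13.
March 18, 2028 does not fall between 28 November 2027 and 13 February 2028, so daylight saving is not in effect and Halove Territory is at UTC+06:00.
13:00 Halove Territory − 6h = 07:00 UTC.
1 April 2028 is a Saturday, so the first Monday is April 3 and the fourth is April 24.
1 October 2028 is a Sunday, so Sundays fall on 1, 8, 15, 22, 29; the last is October 29.
At the standard offset (UTC−03:00), 07:00 UTC − 3h = 04:00 Umua Territory standard time.
The standard-time date in Umua Territory, March 18, 2028, does not fall between 24 April and 29 October, so daylight saving is not in effect and Umua Territory is at UTC−03:00.
07:00 UTC − 3h = 04:00 Umua Territory.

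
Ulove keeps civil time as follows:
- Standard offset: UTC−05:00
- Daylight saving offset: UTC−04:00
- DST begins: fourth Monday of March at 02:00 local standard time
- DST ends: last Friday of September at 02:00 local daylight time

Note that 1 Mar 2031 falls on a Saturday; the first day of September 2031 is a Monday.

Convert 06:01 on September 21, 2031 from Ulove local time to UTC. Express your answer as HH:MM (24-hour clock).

1 March 2031 is a Saturday, so the first Monday is March 3 and the fourth is March 24.
1 September 2031 is a Monday, so Fridays fall on 5, 12, 19, 26; the last is September 26.
Daylight saving runs 24 March – 26 September; September 21, 2031 is inside that window, so Ulove is at UTC−04:00.
06:01 local + 4h = 10:01 UTC.

10:01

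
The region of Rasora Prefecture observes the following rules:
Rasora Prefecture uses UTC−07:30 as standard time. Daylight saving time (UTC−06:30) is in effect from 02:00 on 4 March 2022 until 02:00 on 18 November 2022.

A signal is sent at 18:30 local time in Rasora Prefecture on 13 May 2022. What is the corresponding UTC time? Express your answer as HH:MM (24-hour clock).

13 May 2022 falls between 4 March and 18 November, so daylight saving is in effect and Rasora Prefecture is at UTC−06:30.
18:30 local + 6h30m = 01:00 UTC (rolling into the next day, 14 May 2022).

01:00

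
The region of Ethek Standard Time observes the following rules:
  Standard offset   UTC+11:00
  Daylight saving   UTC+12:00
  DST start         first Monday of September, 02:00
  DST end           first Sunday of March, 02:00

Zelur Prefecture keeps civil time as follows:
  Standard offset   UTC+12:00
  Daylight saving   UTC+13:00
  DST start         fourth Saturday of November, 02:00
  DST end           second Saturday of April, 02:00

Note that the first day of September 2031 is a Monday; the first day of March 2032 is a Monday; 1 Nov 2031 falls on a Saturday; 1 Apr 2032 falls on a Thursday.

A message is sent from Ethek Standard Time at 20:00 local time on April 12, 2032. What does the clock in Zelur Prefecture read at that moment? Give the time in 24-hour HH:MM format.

1 September 2031 is a Monday, so the first Monday is September 1.
1 March 2032 is a Monday, so the first Sunday is March 7.
Daylight saving runs 1 September 2031 – 7 March 2032; April 12, 2032 is outside that window, so Ethek Standard Time is on standard time at UTC+11:00.
20:00 Ethek Standard Time − 11h = 09:00 UTC.
1 November 2031 is a Saturday, so the first Saturday is November 1 and the fourth is November 22.
1 April 2032 is a Thursday, so the first Saturday is April 3 and the second is April 10.
At the standard offset (UTC+12:00), 09:00 UTC + 12h = 21:00 Zelur Prefecture standard time.
Daylight saving runs 22 November 2031 – 10 April 2032; the standard-time date in Zelur Prefecture, April 12, 2032, is outside that window, so Zelur Prefecture is on standard time at UTC+12:00.
09:00 UTC + 12h = 21:00 Zelur Prefecture.

21:00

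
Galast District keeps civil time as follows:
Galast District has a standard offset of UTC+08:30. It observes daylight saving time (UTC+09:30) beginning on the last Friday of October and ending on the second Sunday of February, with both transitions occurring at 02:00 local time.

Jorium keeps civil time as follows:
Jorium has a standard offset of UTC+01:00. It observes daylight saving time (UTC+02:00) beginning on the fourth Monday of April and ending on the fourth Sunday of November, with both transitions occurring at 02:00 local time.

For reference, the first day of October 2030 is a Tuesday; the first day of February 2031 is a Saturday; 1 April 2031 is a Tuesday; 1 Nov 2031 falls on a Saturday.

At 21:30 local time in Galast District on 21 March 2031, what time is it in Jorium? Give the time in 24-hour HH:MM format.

14:00

1 October 2030 is a Tuesday, so Fridays fall on 4, 11, 18, 25; the last is October 25.
1 February 2031 is a Saturday, so the first Sunday is February 2 and the second is February 9.
21 March 2031 is outside the daylight-saving period (25 October 2030 – 9 February 2031), so Galast District is on standard time, UTC+08:30.
21:30 Galast District − 8h30m = 13:00 UTC.
1 April 2031 is a Tuesday, so the first Monday is April 7 and the fourth is April 28.
1 November 2031 is a Saturday, so the first Sunday is November 2 and the fourth is November 23.
At the standard offset (UTC+01:00), 13:00 UTC + 1h = 14:00 Jorium standard time.
The standard-time date in Jorium, 21 March 2031, is outside the daylight-saving period (28 April – 23 November), so Jorium is on standard time, UTC+01:00.
13:00 UTC + 1h = 14:00 Jorium.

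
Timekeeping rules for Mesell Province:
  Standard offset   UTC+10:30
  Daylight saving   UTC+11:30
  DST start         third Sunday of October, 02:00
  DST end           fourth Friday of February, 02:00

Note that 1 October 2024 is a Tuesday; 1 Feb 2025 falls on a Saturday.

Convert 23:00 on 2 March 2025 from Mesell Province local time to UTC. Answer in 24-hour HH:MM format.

12:30

1 October 2024 is a Tuesday, so the first Sunday is October 6 and the third is October 20.
1 February 2025 is a Saturday, so the first Friday is February 7 and the fourth is February 28.
2 March 2025 is outside the daylight-saving period (20 October 2024 – 28 February 2025), so Mesell Province is on standard time, UTC+10:30.
23:00 local − 10h30m = 12:30 UTC.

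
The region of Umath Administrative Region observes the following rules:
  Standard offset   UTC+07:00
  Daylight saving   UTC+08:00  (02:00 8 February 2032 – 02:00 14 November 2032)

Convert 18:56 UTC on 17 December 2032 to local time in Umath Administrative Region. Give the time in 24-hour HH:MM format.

01:56

At the standard offset (UTC+07:00), 18:56 UTC + 7h = 01:56 Umath Administrative Region standard time (rolling into the next day, 18 December 2032).
The standard-time date in Umath Administrative Region, 18 December 2032, does not fall between 8 February and 14 November, so daylight saving is not in effect and Umath Administrative Region is at UTC+07:00.
18:56 UTC + 7h = 01:56 local (rolling into the next day, 18 December 2032).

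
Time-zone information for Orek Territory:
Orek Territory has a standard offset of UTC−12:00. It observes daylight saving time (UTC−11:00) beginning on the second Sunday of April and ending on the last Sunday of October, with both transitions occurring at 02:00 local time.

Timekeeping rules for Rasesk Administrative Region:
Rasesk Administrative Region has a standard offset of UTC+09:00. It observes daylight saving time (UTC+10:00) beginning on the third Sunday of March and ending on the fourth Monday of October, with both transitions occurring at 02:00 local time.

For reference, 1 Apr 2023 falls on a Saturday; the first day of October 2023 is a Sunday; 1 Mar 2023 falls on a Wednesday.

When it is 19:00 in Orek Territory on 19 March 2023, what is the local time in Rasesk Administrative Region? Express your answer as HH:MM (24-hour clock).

1 April 2023 is a Saturday, so the first Sunday is April 2 and the second is April 9.
1 October 2023 is a Sunday, so Sundays fall on 1, 8, 15, 22, 29; the last is October 29.
19 March 2023 is outside the daylight-saving period (9 April – 29 October), so Orek Territory is on standard time, UTC−12:00.
19:00 Orek Territory + 12h = 07:00 UTC (rolling into the next day, 20 March 2023).
1 March 2023 is a Wednesday, so the first Sunday is March 5 and the third is March 19.
1 October 2023 is a Sunday, so the first Monday is October 2 and the fourth is October 23.
At the standard offset (UTC+09:00), 07:00 UTC + 9h = 16:00 Rasesk Administrative Region standard time.
The standard-time date in Rasesk Administrative Region, 20 March 2023, falls between 19 March and 23 October, so daylight saving is in effect and Rasesk Administrative Region is at UTC+10:00.
07:00 UTC + 10h = 17:00 Rasesk Administrative Region.

17:00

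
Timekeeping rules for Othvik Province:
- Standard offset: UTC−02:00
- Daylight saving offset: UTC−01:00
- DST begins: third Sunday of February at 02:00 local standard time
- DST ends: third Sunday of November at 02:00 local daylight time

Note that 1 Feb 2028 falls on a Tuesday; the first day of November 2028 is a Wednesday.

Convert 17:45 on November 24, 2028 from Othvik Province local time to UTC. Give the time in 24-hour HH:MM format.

19:45

1 February 2028 is a Tuesday, so the first Sunday is February 6 and the third is February 20.
1 November 2028 is a Wednesday, so the first Sunday is November 5 and the third is November 19.
November 24, 2028 does not fall between 20 February and 19 November, so daylight saving is not in effect and Othvik Province is at UTC−02:00.
17:45 local + 2h = 19:45 UTC.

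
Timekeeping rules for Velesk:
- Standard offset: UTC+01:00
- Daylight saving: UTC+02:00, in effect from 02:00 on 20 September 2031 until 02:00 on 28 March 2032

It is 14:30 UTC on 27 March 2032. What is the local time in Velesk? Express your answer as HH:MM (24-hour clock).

At the standard offset (UTC+01:00), 14:30 UTC + 1h = 15:30 Velesk standard time.
Daylight saving runs 20 September 2031 – 28 March 2032; the standard-time date in Velesk, 27 March 2032, is inside that window, so Velesk is at UTC+02:00.
14:30 UTC + 2h = 16:30 local.

16:30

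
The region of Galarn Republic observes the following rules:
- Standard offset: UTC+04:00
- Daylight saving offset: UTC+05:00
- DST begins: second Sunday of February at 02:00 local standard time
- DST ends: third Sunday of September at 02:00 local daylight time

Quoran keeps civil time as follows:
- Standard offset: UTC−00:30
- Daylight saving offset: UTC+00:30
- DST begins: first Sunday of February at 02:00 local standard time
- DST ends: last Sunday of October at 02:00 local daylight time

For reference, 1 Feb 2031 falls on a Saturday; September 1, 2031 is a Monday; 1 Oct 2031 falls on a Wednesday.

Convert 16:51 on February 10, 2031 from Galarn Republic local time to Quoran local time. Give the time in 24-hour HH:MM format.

12:21

1 February 2031 is a Saturday, so the first Sunday is February 2 and the second is February 9.
1 September 2031 is a Monday, so the first Sunday is September 7 and the third is September 21.
Daylight saving runs 9 February – 21 September; February 10, 2031 is inside that window, so Galarn Republic is at UTC+05:00.
16:51 Galarn Republic − 5h = 11:51 UTC.
1 February 2031 is a Saturday, so the first Sunday is February 2.
1 October 2031 is a Wednesday, so Sundays fall on 5, 12, 19, 26; the last is October 26.
At the standard offset (UTC−00:30), 11:51 UTC − 0h30m = 11:21 Quoran standard time.
The standard-time date in Quoran, February 10, 2031, falls between 2 February and 26 October, so daylight saving is in effect and Quoran is at UTC+00:30.
11:51 UTC + 0h30m = 12:21 Quoran.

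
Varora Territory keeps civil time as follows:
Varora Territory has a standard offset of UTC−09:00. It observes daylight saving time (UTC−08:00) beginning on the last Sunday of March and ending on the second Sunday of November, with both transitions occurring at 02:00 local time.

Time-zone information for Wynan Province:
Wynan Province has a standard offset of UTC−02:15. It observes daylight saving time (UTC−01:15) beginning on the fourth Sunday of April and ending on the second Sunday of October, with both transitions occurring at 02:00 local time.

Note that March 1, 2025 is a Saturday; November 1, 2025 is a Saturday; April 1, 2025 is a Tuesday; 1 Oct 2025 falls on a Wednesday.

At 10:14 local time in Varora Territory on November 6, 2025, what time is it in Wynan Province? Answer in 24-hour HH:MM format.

15:59

1 March 2025 is a Saturday, so Sundays fall on 2, 9, 16, 23, 30; the last is March 30.
1 November 2025 is a Saturday, so the first Sunday is November 2 and the second is November 9.
Daylight saving runs 30 March – 9 November; November 6, 2025 is inside that window, so Varora Territory is at UTC−08:00.
10:14 Varora Territory + 8h = 18:14 UTC.
1 April 2025 is a Tuesday, so the first Sunday is April 6 and the fourth is April 27.
1 October 2025 is a Wednesday, so the first Sunday is October 5 and the second is October 12.
At the standard offset (UTC−02:15), 18:14 UTC − 2h15m = 15:59 Wynan Province standard time.
Daylight saving runs 27 April – 12 October; the standard-time date in Wynan Province, November 6, 2025, is outside that window, so Wynan Province is on standard time at UTC−02:15.
18:14 UTC − 2h15m = 15:59 Wynan Province.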